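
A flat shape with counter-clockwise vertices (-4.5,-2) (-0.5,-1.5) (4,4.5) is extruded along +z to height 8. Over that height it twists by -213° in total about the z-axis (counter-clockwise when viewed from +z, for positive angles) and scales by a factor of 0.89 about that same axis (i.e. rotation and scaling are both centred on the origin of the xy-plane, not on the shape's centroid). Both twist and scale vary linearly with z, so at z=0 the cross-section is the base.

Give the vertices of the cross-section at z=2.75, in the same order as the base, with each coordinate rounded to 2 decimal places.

Cross-section at z=2.75: (-3.09,3.59) (-1.52,0.04) (5.26,-2.43)

t = z/height = 2.75/8 = 0.34375
s = 1 + (scale-1)·z/height = 1 + (0.89-1)·2.75/8 = 0.962188
θ = twist·z/height = -213°·2.75/8 = -73.2188° = -1.277908 rad
cos θ = 0.288718, sin θ = -0.957414 (intermediates below are computed at full precision and shown rounded to 5 d.p.)
v1: (-4.5,-2) → rotate → (-3.21406,3.73093) → ×s → (-3.09253,3.58985) → (-3.09,3.59)
v2: (-0.5,-1.5) → rotate → (-1.58048,0.04563) → ×s → (-1.52072,0.04390) → (-1.52,0.04)
v3: (4,4.5) → rotate → (5.46324,-2.53042) → ×s → (5.25666,-2.43474) → (5.26,-2.43)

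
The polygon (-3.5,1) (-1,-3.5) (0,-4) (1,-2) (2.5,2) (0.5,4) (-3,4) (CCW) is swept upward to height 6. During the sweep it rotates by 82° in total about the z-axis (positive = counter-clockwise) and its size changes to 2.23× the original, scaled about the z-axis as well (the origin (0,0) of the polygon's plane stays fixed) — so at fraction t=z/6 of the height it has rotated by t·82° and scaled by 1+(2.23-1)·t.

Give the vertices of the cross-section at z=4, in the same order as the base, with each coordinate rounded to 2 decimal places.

Cross-section at z=4: (-5.17,-4.14) (4.14,-5.17) (5.94,-4.21) (4.02,-0.62) (-0.34,5.82) (-5.41,4.95) (-9.10,-0.24)

t = z/height = 4/6 = 0.666667
s = 1 + (scale-1)·z/height = 1 + (2.23-1)·4/6 = 1.820000
θ = twist·z/height = 82°·4/6 = 54.6667° = 0.954113 rad
cos θ = 0.578332, sin θ = 0.815801 (intermediates below are computed at full precision and shown rounded to 5 d.p.)
v1: (-3.5,1) → rotate → (-2.83996,-2.27697) → ×s → (-5.16874,-4.14409) → (-5.17,-4.14)
v2: (-1,-3.5) → rotate → (2.27697,-2.83996) → ×s → (4.14409,-5.16874) → (4.14,-5.17)
v3: (0,-4) → rotate → (3.26321,-2.31333) → ×s → (5.93903,-4.21026) → (5.94,-4.21)
v4: (1,-2) → rotate → (2.20993,-0.34086) → ×s → (4.02208,-0.62037) → (4.02,-0.62)
v5: (2.5,2) → rotate → (-0.18577,3.19617) → ×s → (-0.33810,5.81703) → (-0.34,5.82)
v6: (0.5,4) → rotate → (-2.97404,2.72123) → ×s → (-5.41275,4.95264) → (-5.41,4.95)
v7: (-3,4) → rotate → (-4.99820,-0.13407) → ×s → (-9.09673,-0.24402) → (-9.10,-0.24)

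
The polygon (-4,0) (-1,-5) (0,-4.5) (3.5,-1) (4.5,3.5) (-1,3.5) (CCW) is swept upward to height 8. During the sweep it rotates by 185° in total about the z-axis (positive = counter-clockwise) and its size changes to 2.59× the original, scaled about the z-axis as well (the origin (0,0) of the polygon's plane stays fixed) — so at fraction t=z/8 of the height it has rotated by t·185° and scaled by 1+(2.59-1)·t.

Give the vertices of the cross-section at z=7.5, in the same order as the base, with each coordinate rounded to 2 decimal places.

Cross-section at z=7.5: (9.90,-1.14) (3.90,12.09) (1.28,11.13) (-8.38,3.47) (-12.13,-7.38) (1.48,-8.94)

t = z/height = 7.5/8 = 0.9375
s = 1 + (scale-1)·z/height = 1 + (2.59-1)·7.5/8 = 2.490625
θ = twist·z/height = 185°·7.5/8 = 173.4375° = 3.027055 rad
cos θ = -0.993448, sin θ = 0.114287 (intermediates below are computed at full precision and shown rounded to 5 d.p.)
v1: (-4,0) → rotate → (3.97379,-0.45715) → ×s → (9.89722,-1.13858) → (9.90,-1.14)
v2: (-1,-5) → rotate → (1.56488,4.85295) → ×s → (3.89754,12.08688) → (3.90,12.09)
v3: (0,-4.5) → rotate → (0.51429,4.47052) → ×s → (1.28091,11.13438) → (1.28,11.13)
v4: (3.5,-1) → rotate → (-3.36278,1.39345) → ×s → (-8.37542,3.47057) → (-8.38,3.47)
v5: (4.5,3.5) → rotate → (-4.87052,-2.96278) → ×s → (-12.13064,-7.37916) → (-12.13,-7.38)
v6: (-1,3.5) → rotate → (0.59344,-3.59135) → ×s → (1.47804,-8.94472) → (1.48,-8.94)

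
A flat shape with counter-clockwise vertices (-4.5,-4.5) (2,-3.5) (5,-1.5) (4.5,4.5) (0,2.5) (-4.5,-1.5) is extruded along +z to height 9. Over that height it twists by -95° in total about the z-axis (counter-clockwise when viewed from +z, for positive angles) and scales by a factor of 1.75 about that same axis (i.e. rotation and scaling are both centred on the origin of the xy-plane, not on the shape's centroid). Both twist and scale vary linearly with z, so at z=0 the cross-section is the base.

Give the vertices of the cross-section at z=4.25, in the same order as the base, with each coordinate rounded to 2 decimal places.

Cross-section at z=4.25: (-8.62,-0.02) (-1.42,-5.27) (3.37,-6.22) (8.62,0.02) (2.39,2.40) (-5.75,2.86)

t = z/height = 4.25/9 = 0.472222
s = 1 + (scale-1)·z/height = 1 + (1.75-1)·4.25/9 = 1.354167
θ = twist·z/height = -95°·4.25/9 = -44.8611° = -0.782974 rad
cos θ = 0.708819, sin θ = -0.705391 (intermediates below are computed at full precision and shown rounded to 5 d.p.)
v1: (-4.5,-4.5) → rotate → (-6.36394,-0.01543) → ×s → (-8.61784,-0.02089) → (-8.62,-0.02)
v2: (2,-3.5) → rotate → (-1.05123,-3.89165) → ×s → (-1.42354,-5.26994) → (-1.42,-5.27)
v3: (5,-1.5) → rotate → (2.48601,-4.59018) → ×s → (3.36647,-6.21587) → (3.37,-6.22)
v4: (4.5,4.5) → rotate → (6.36394,0.01543) → ×s → (8.61784,0.02089) → (8.62,0.02)
v5: (0,2.5) → rotate → (1.76348,1.77205) → ×s → (2.38804,2.39965) → (2.39,2.40)
v6: (-4.5,-1.5) → rotate → (-4.24777,2.11103) → ×s → (-5.75219,2.85869) → (-5.75,2.86)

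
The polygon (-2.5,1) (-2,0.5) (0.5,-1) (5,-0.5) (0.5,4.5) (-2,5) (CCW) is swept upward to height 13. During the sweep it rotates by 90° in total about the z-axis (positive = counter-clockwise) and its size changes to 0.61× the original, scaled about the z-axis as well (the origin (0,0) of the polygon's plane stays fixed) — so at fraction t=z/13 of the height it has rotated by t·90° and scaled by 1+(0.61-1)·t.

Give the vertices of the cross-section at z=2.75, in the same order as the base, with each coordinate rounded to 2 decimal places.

t = z/height = 2.75/13 = 0.211538
s = 1 + (scale-1)·z/height = 1 + (0.61-1)·2.75/13 = 0.917500
θ = twist·z/height = 90°·2.75/13 = 19.0385° = 0.332284 rad
cos θ = 0.945300, sin θ = 0.326203 (intermediates below are computed at full precision and shown rounded to 5 d.p.)
v1: (-2.5,1) → rotate → (-2.68945,0.12979) → ×s → (-2.46757,0.11908) → (-2.47,0.12)
v2: (-2,0.5) → rotate → (-2.05370,-0.17976) → ×s → (-1.88427,-0.16493) → (-1.88,-0.16)
v3: (0.5,-1) → rotate → (0.79885,-0.78220) → ×s → (0.73295,-0.71767) → (0.73,-0.72)
v4: (5,-0.5) → rotate → (4.88960,1.15836) → ×s → (4.48621,1.06280) → (4.49,1.06)
v5: (0.5,4.5) → rotate → (-0.99526,4.41695) → ×s → (-0.91315,4.05255) → (-0.91,4.05)
v6: (-2,5) → rotate → (-3.52161,4.07409) → ×s → (-3.23108,3.73798) → (-3.23,3.74)

Cross-section at z=2.75: (-2.47,0.12) (-1.88,-0.16) (0.73,-0.72) (4.49,1.06) (-0.91,4.05) (-3.23,3.74)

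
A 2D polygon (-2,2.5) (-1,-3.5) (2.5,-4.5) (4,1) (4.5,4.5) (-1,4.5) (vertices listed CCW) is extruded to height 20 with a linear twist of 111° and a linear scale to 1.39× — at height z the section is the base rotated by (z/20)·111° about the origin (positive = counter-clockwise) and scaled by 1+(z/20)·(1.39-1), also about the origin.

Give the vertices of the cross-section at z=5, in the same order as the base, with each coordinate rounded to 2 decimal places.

Cross-section at z=5: (-3.22,1.41) (0.82,-3.91) (4.73,-3.09) (3.37,3.02) (2.07,6.67) (-3.27,3.86)

t = z/height = 5/20 = 0.25
s = 1 + (scale-1)·z/height = 1 + (1.39-1)·5/20 = 1.097500
θ = twist·z/height = 111°·5/20 = 27.7500° = 0.484329 rad
cos θ = 0.884988, sin θ = 0.465615 (intermediates below are computed at full precision and shown rounded to 5 d.p.)
v1: (-2,2.5) → rotate → (-2.93401,1.28124) → ×s → (-3.22008,1.40616) → (-3.22,1.41)
v2: (-1,-3.5) → rotate → (0.74466,-3.56307) → ×s → (0.81727,-3.91047) → (0.82,-3.91)
v3: (2.5,-4.5) → rotate → (4.30773,-2.81841) → ×s → (4.72774,-3.09320) → (4.73,-3.09)
v4: (4,1) → rotate → (3.07434,2.74745) → ×s → (3.37408,3.01532) → (3.37,3.02)
v5: (4.5,4.5) → rotate → (1.88718,6.07771) → ×s → (2.07118,6.67029) → (2.07,6.67)
v6: (-1,4.5) → rotate → (-2.98025,3.51683) → ×s → (-3.27083,3.85972) → (-3.27,3.86)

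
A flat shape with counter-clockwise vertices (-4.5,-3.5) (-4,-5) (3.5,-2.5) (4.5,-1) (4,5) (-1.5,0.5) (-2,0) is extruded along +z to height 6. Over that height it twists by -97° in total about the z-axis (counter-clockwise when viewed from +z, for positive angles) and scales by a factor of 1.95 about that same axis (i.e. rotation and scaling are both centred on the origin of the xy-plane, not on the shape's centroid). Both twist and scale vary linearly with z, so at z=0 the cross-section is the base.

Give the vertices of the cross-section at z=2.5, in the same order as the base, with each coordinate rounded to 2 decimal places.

t = z/height = 2.5/6 = 0.416667
s = 1 + (scale-1)·z/height = 1 + (1.95-1)·2.5/6 = 1.395833
θ = twist·z/height = -97°·2.5/6 = -40.4167° = -0.705404 rad
cos θ = 0.761350, sin θ = -0.648341 (intermediates below are computed at full precision and shown rounded to 5 d.p.)
v1: (-4.5,-3.5) → rotate → (-5.69527,0.25281) → ×s → (-7.94965,0.35288) → (-7.95,0.35)
v2: (-4,-5) → rotate → (-6.28711,-1.21338) → ×s → (-8.77575,-1.69368) → (-8.78,-1.69)
v3: (3.5,-2.5) → rotate → (1.04387,-4.17257) → ×s → (1.45707,-5.82421) → (1.46,-5.82)
v4: (4.5,-1) → rotate → (2.77773,-3.67889) → ×s → (3.87725,-5.13511) → (3.88,-5.14)
v5: (4,5) → rotate → (6.28711,1.21338) → ×s → (8.77575,1.69368) → (8.78,1.69)
v6: (-1.5,0.5) → rotate → (-0.81785,1.35319) → ×s → (-1.14159,1.88882) → (-1.14,1.89)
v7: (-2,0) → rotate → (-1.52270,1.29668) → ×s → (-2.12543,1.80995) → (-2.13,1.81)

Cross-section at z=2.5: (-7.95,0.35) (-8.78,-1.69) (1.46,-5.82) (3.88,-5.14) (8.78,1.69) (-1.14,1.89) (-2.13,1.81)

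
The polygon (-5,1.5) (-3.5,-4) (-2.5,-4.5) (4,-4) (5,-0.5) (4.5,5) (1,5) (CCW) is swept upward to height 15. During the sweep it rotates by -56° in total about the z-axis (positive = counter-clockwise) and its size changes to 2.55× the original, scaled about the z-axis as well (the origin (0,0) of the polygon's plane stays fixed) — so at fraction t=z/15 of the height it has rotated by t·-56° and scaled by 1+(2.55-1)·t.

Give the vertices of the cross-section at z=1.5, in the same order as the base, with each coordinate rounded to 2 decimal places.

Cross-section at z=1.5: (-5.58,2.29) (-4.47,-4.20) (-3.38,-4.89) (4.15,-5.05) (5.69,-1.14) (5.74,5.24) (1.71,5.63)

t = z/height = 1.5/15 = 0.1
s = 1 + (scale-1)·z/height = 1 + (2.55-1)·1.5/15 = 1.155000
θ = twist·z/height = -56°·1.5/15 = -5.6000° = -0.097738 rad
cos θ = 0.995227, sin θ = -0.097583 (intermediates below are computed at full precision and shown rounded to 5 d.p.)
v1: (-5,1.5) → rotate → (-4.82976,1.98076) → ×s → (-5.57838,2.28777) → (-5.58,2.29)
v2: (-3.5,-4) → rotate → (-3.87363,-3.63937) → ×s → (-4.47404,-4.20347) → (-4.47,-4.20)
v3: (-2.5,-4.5) → rotate → (-2.92719,-4.23457) → ×s → (-3.38091,-4.89092) → (-3.38,-4.89)
v4: (4,-4) → rotate → (3.59058,-4.37124) → ×s → (4.14712,-5.04878) → (4.15,-5.05)
v5: (5,-0.5) → rotate → (4.92735,-0.98553) → ×s → (5.69108,-1.13829) → (5.69,-1.14)
v6: (4.5,5) → rotate → (4.96644,4.53701) → ×s → (5.73624,5.24025) → (5.74,5.24)
v7: (1,5) → rotate → (1.48314,4.87855) → ×s → (1.71303,5.63473) → (1.71,5.63)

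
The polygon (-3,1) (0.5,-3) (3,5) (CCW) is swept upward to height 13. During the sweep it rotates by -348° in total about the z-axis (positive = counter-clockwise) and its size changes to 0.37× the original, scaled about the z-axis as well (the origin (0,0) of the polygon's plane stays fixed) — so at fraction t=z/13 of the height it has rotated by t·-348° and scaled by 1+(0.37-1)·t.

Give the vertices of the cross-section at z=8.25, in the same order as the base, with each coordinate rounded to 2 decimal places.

t = z/height = 8.25/13 = 0.634615
s = 1 + (scale-1)·z/height = 1 + (0.37-1)·8.25/13 = 0.600192
θ = twist·z/height = -348°·8.25/13 = -220.8462° = -3.854493 rad
cos θ = -0.756468, sin θ = 0.654030 (intermediates below are computed at full precision and shown rounded to 5 d.p.)
v1: (-3,1) → rotate → (1.61538,-2.71856) → ×s → (0.96954,-1.63166) → (0.97,-1.63)
v2: (0.5,-3) → rotate → (1.58386,2.59642) → ×s → (0.95062,1.55835) → (0.95,1.56)
v3: (3,5) → rotate → (-5.53956,-1.82025) → ×s → (-3.32480,-1.09250) → (-3.32,-1.09)

Cross-section at z=8.25: (0.97,-1.63) (0.95,1.56) (-3.32,-1.09)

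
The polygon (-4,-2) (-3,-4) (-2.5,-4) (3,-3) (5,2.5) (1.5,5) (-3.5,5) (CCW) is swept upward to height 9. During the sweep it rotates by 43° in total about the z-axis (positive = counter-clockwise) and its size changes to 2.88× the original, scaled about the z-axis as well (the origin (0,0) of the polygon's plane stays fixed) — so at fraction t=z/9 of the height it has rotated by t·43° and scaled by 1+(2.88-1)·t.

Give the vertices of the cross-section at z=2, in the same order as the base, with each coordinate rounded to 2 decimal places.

Cross-section at z=2: (-5.12,-3.74) (-3.25,-6.30) (-2.55,-6.18) (4.90,-3.49) (6.40,4.67) (0.92,7.34) (-6.07,6.17)

t = z/height = 2/9 = 0.222222
s = 1 + (scale-1)·z/height = 1 + (2.88-1)·2/9 = 1.417778
θ = twist·z/height = 43°·2/9 = 9.5556° = 0.166776 rad
cos θ = 0.986125, sin θ = 0.166004 (intermediates below are computed at full precision and shown rounded to 5 d.p.)
v1: (-4,-2) → rotate → (-3.61249,-2.63627) → ×s → (-5.12171,-3.73764) → (-5.12,-3.74)
v2: (-3,-4) → rotate → (-2.29436,-4.44251) → ×s → (-3.25289,-6.29849) → (-3.25,-6.30)
v3: (-2.5,-4) → rotate → (-1.80130,-4.35951) → ×s → (-2.55384,-6.18082) → (-2.55,-6.18)
v4: (3,-3) → rotate → (3.45639,-2.46036) → ×s → (4.90039,-3.48825) → (4.90,-3.49)
v5: (5,2.5) → rotate → (4.51562,3.29533) → ×s → (6.40214,4.67205) → (6.40,4.67)
v6: (1.5,5) → rotate → (0.64917,5.17963) → ×s → (0.92038,7.34357) → (0.92,7.34)
v7: (-3.5,5) → rotate → (-4.28146,4.34961) → ×s → (-6.07015,6.16678) → (-6.07,6.17)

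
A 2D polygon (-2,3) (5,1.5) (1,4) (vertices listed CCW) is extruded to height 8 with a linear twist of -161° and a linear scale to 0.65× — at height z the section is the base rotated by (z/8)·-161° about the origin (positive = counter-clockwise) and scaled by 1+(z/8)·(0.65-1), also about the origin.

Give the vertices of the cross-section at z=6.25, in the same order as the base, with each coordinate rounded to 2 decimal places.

Cross-section at z=6.25: (2.62,-0.10) (-1.24,-3.58) (1.93,-2.29)

t = z/height = 6.25/8 = 0.78125
s = 1 + (scale-1)·z/height = 1 + (0.65-1)·6.25/8 = 0.726563
θ = twist·z/height = -161°·6.25/8 = -125.7813° = -2.195297 rad
cos θ = -0.584692, sin θ = -0.811255 (intermediates below are computed at full precision and shown rounded to 5 d.p.)
v1: (-2,3) → rotate → (3.60315,-0.13157) → ×s → (2.61791,-0.09559) → (2.62,-0.10)
v2: (5,1.5) → rotate → (-1.70658,-4.93331) → ×s → (-1.23994,-3.58436) → (-1.24,-3.58)
v3: (1,4) → rotate → (2.66033,-3.15002) → ×s → (1.93289,-2.28869) → (1.93,-2.29)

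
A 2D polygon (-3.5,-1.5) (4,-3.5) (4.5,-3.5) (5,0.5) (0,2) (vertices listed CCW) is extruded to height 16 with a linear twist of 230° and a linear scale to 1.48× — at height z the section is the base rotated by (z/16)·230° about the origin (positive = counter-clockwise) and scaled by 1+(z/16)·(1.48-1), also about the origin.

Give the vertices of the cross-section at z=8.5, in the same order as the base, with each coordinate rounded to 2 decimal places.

Cross-section at z=8.5: (3.93,-2.71) (1.04,6.59) (0.71,7.12) (-3.87,4.98) (-2.12,-1.34)

t = z/height = 8.5/16 = 0.53125
s = 1 + (scale-1)·z/height = 1 + (1.48-1)·8.5/16 = 1.255000
θ = twist·z/height = 230°·8.5/16 = 122.1875° = 2.132574 rad
cos θ = -0.532692, sin θ = 0.846309 (intermediates below are computed at full precision and shown rounded to 5 d.p.)
v1: (-3.5,-1.5) → rotate → (3.13388,-2.16305) → ×s → (3.93303,-2.71462) → (3.93,-2.71)
v2: (4,-3.5) → rotate → (0.83132,5.24966) → ×s → (1.04330,6.58832) → (1.04,6.59)
v3: (4.5,-3.5) → rotate → (0.56497,5.67281) → ×s → (0.70904,7.11938) → (0.71,7.12)
v4: (5,0.5) → rotate → (-3.08661,3.96520) → ×s → (-3.87370,4.97633) → (-3.87,4.98)
v5: (0,2) → rotate → (-1.69262,-1.06538) → ×s → (-2.12424,-1.33706) → (-2.12,-1.34)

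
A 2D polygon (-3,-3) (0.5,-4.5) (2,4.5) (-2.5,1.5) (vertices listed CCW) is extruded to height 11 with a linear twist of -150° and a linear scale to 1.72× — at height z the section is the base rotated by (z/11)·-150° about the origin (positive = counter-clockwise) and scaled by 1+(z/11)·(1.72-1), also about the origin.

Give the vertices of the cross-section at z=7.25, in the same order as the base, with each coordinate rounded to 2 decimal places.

t = z/height = 7.25/11 = 0.659091
s = 1 + (scale-1)·z/height = 1 + (1.72-1)·7.25/11 = 1.474545
θ = twist·z/height = -150°·7.25/11 = -98.8636° = -1.725496 rad
cos θ = -0.154083, sin θ = -0.988058 (intermediates below are computed at full precision and shown rounded to 5 d.p.)
v1: (-3,-3) → rotate → (-2.50192,3.42642) → ×s → (-3.68920,5.05242) → (-3.69,5.05)
v2: (0.5,-4.5) → rotate → (-4.52330,0.19935) → ×s → (-6.66981,0.29394) → (-6.67,0.29)
v3: (2,4.5) → rotate → (4.13809,-2.66949) → ×s → (6.10181,-3.93629) → (6.10,-3.94)
v4: (-2.5,1.5) → rotate → (1.86730,2.23902) → ×s → (2.75341,3.30154) → (2.75,3.30)

Cross-section at z=7.25: (-3.69,5.05) (-6.67,0.29) (6.10,-3.94) (2.75,3.30)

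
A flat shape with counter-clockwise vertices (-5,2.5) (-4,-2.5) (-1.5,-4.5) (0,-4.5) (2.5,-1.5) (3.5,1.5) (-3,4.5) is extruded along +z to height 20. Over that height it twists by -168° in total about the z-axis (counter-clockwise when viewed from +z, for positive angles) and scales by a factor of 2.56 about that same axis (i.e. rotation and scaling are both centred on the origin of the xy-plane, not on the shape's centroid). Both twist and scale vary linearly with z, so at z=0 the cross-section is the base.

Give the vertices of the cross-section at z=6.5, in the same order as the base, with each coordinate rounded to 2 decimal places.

Cross-section at z=6.5: (-1.29,8.32) (-6.56,2.73) (-6.84,-2.09) (-5.53,-3.93) (0.34,-4.38) (4.90,-2.99) (2.91,7.61)

t = z/height = 6.5/20 = 0.325
s = 1 + (scale-1)·z/height = 1 + (2.56-1)·6.5/20 = 1.507000
θ = twist·z/height = -168°·6.5/20 = -54.6000° = -0.952950 rad
cos θ = 0.579281, sin θ = -0.815128 (intermediates below are computed at full precision and shown rounded to 5 d.p.)
v1: (-5,2.5) → rotate → (-0.85859,5.52384) → ×s → (-1.29389,8.32443) → (-1.29,8.32)
v2: (-4,-2.5) → rotate → (-4.35494,1.81231) → ×s → (-6.56290,2.73115) → (-6.56,2.73)
v3: (-1.5,-4.5) → rotate → (-4.53700,-1.38407) → ×s → (-6.83725,-2.08580) → (-6.84,-2.09)
v4: (0,-4.5) → rotate → (-3.66808,-2.60677) → ×s → (-5.52779,-3.92840) → (-5.53,-3.93)
v5: (2.5,-1.5) → rotate → (0.22551,-2.90674) → ×s → (0.33985,-4.38046) → (0.34,-4.38)
v6: (3.5,1.5) → rotate → (3.25018,-1.98403) → ×s → (4.89801,-2.98993) → (4.90,-2.99)
v7: (-3,4.5) → rotate → (1.93023,5.05215) → ×s → (2.90886,7.61359) → (2.91,7.61)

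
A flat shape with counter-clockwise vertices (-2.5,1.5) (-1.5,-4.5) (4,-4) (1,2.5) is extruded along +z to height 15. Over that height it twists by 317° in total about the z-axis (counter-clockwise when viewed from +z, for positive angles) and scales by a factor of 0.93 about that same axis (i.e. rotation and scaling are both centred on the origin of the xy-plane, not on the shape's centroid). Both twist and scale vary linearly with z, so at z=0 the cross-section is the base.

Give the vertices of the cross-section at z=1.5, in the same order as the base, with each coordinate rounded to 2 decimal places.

t = z/height = 1.5/15 = 0.1
s = 1 + (scale-1)·z/height = 1 + (0.93-1)·1.5/15 = 0.993000
θ = twist·z/height = 317°·1.5/15 = 31.7000° = 0.553269 rad
cos θ = 0.850811, sin θ = 0.525472 (intermediates below are computed at full precision and shown rounded to 5 d.p.)
v1: (-2.5,1.5) → rotate → (-2.91524,-0.03746) → ×s → (-2.89483,-0.03720) → (-2.89,-0.04)
v2: (-1.5,-4.5) → rotate → (1.08841,-4.61686) → ×s → (1.08079,-4.58454) → (1.08,-4.58)
v3: (4,-4) → rotate → (5.50513,-1.30136) → ×s → (5.46660,-1.29225) → (5.47,-1.29)
v4: (1,2.5) → rotate → (-0.46287,2.65250) → ×s → (-0.45963,2.63393) → (-0.46,2.63)

Cross-section at z=1.5: (-2.89,-0.04) (1.08,-4.58) (5.47,-1.29) (-0.46,2.63)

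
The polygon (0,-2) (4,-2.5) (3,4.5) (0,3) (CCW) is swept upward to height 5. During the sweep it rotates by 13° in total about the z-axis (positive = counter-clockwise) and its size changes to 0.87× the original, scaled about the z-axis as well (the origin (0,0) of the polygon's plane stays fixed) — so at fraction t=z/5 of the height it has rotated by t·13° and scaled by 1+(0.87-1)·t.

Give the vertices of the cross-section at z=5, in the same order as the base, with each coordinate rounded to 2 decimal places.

t = z/height = 5/5 = 1
s = 1 + (scale-1)·z/height = 1 + (0.87-1)·5/5 = 0.870000
θ = twist·z/height = 13°·5/5 = 13.0000° = 0.226893 rad
cos θ = 0.974370, sin θ = 0.224951 (intermediates below are computed at full precision and shown rounded to 5 d.p.)
v1: (0,-2) → rotate → (0.44990,-1.94874) → ×s → (0.39141,-1.69540) → (0.39,-1.70)
v2: (4,-2.5) → rotate → (4.45986,-1.53612) → ×s → (3.88008,-1.33643) → (3.88,-1.34)
v3: (3,4.5) → rotate → (1.91083,5.05952) → ×s → (1.66242,4.40178) → (1.66,4.40)
v4: (0,3) → rotate → (-0.67485,2.92311) → ×s → (-0.58712,2.54311) → (-0.59,2.54)

Cross-section at z=5: (0.39,-1.70) (3.88,-1.34) (1.66,4.40) (-0.59,2.54)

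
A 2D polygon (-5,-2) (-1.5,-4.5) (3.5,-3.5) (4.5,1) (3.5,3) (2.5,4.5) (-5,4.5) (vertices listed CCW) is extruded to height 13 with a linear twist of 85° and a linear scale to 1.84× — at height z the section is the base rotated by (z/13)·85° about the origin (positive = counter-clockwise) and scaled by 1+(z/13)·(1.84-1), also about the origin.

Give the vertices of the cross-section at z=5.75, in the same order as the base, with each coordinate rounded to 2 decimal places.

Cross-section at z=5.75: (-3.76,-6.36) (2.14,-6.15) (6.73,-0.87) (4.05,4.85) (1.29,6.19) (-1.05,6.98) (-9.20,0.71)

t = z/height = 5.75/13 = 0.442308
s = 1 + (scale-1)·z/height = 1 + (1.84-1)·5.75/13 = 1.371538
θ = twist·z/height = 85°·5.75/13 = 37.5962° = 0.656177 rad
cos θ = 0.792331, sin θ = 0.610092 (intermediates below are computed at full precision and shown rounded to 5 d.p.)
v1: (-5,-2) → rotate → (-2.74147,-4.63512) → ×s → (-3.76003,-6.35725) → (-3.76,-6.36)
v2: (-1.5,-4.5) → rotate → (1.55692,-4.48063) → ×s → (2.13537,-6.14535) → (2.14,-6.15)
v3: (3.5,-3.5) → rotate → (4.90848,-0.63784) → ×s → (6.73217,-0.87482) → (6.73,-0.87)
v4: (4.5,1) → rotate → (2.95540,3.53774) → ×s → (4.05344,4.85215) → (4.05,4.85)
v5: (3.5,3) → rotate → (0.94288,4.51231) → ×s → (1.29320,6.18881) → (1.29,6.19)
v6: (2.5,4.5) → rotate → (-0.76459,5.09072) → ×s → (-1.04866,6.98212) → (-1.05,6.98)
v7: (-5,4.5) → rotate → (-6.70707,0.51503) → ×s → (-9.19900,0.70638) → (-9.20,0.71)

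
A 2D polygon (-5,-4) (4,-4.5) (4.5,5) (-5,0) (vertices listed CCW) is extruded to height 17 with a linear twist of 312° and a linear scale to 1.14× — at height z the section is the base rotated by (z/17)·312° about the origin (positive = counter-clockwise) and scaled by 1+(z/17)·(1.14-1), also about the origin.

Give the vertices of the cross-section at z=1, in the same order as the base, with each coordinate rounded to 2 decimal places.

Cross-section at z=1: (-3.51,-5.42) (5.26,-3.04) (2.72,6.21) (-4.78,-1.59)

t = z/height = 1/17 = 0.0588235
s = 1 + (scale-1)·z/height = 1 + (1.14-1)·1/17 = 1.008235
θ = twist·z/height = 312°·1/17 = 18.3529° = 0.320319 rad
cos θ = 0.949135, sin θ = 0.314870 (intermediates below are computed at full precision and shown rounded to 5 d.p.)
v1: (-5,-4) → rotate → (-3.48620,-5.37089) → ×s → (-3.51491,-5.41512) → (-3.51,-5.42)
v2: (4,-4.5) → rotate → (5.21345,-3.01163) → ×s → (5.25639,-3.03643) → (5.26,-3.04)
v3: (4.5,5) → rotate → (2.69676,6.16259) → ×s → (2.71897,6.21334) → (2.72,6.21)
v4: (-5,0) → rotate → (-4.74567,-1.57435) → ×s → (-4.78476,-1.58731) → (-4.78,-1.59)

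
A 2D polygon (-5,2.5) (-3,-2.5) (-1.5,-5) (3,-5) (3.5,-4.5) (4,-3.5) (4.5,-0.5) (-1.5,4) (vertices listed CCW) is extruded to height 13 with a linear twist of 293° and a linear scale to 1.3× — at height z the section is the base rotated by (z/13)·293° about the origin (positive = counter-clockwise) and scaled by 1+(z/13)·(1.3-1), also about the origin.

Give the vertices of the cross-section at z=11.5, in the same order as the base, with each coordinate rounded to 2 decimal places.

Cross-section at z=11.5: (4.29,5.62) (-2.40,4.32) (-5.86,3.05) (-6.93,-2.54) (-6.42,-3.28) (-5.30,-4.14) (-1.69,-5.47) (5.33,0.92)

t = z/height = 11.5/13 = 0.884615
s = 1 + (scale-1)·z/height = 1 + (1.3-1)·11.5/13 = 1.265385
θ = twist·z/height = 293°·11.5/13 = 259.1923° = 4.523759 rad
cos θ = -0.187513, sin θ = -0.982262 (intermediates below are computed at full precision and shown rounded to 5 d.p.)
v1: (-5,2.5) → rotate → (3.39322,4.44253) → ×s → (4.29373,5.62151) → (4.29,5.62)
v2: (-3,-2.5) → rotate → (-1.89312,3.41557) → ×s → (-2.39552,4.32201) → (-2.40,4.32)
v3: (-1.5,-5) → rotate → (-4.63004,2.41096) → ×s → (-5.85878,3.05079) → (-5.86,3.05)
v4: (3,-5) → rotate → (-5.47385,-2.00922) → ×s → (-6.92653,-2.54244) → (-6.93,-2.54)
v5: (3.5,-4.5) → rotate → (-5.07648,-2.59411) → ×s → (-6.42369,-3.28254) → (-6.42,-3.28)
v6: (4,-3.5) → rotate → (-4.18797,-3.27275) → ×s → (-5.29939,-4.14129) → (-5.30,-4.14)
v7: (4.5,-0.5) → rotate → (-1.33494,-4.32642) → ×s → (-1.68921,-5.47459) → (-1.69,-5.47)
v8: (-1.5,4) → rotate → (4.21032,0.72334) → ×s → (5.32767,0.91530) → (5.33,0.92)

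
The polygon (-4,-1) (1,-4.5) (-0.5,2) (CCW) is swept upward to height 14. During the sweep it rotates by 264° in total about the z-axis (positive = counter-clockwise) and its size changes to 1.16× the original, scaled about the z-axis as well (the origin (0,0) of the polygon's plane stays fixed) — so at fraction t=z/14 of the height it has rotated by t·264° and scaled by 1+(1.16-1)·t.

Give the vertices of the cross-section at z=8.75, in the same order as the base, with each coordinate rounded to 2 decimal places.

t = z/height = 8.75/14 = 0.625
s = 1 + (scale-1)·z/height = 1 + (1.16-1)·8.75/14 = 1.100000
θ = twist·z/height = 264°·8.75/14 = 165.0000° = 2.879793 rad
cos θ = -0.965926, sin θ = 0.258819 (intermediates below are computed at full precision and shown rounded to 5 d.p.)
v1: (-4,-1) → rotate → (4.12252,-0.06935) → ×s → (4.53477,-0.07629) → (4.53,-0.08)
v2: (1,-4.5) → rotate → (0.19876,4.60549) → ×s → (0.21864,5.06603) → (0.22,5.07)
v3: (-0.5,2) → rotate → (-0.03468,-2.06126) → ×s → (-0.03814,-2.26739) → (-0.04,-2.27)

Cross-section at z=8.75: (4.53,-0.08) (0.22,5.07) (-0.04,-2.27)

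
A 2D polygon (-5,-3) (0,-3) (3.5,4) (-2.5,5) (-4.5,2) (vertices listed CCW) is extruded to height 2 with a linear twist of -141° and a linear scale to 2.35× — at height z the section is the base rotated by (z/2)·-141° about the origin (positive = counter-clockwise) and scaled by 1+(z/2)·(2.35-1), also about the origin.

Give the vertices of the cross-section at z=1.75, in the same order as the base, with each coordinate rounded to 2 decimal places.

Cross-section at z=1.75: (0.54,12.71) (-5.46,3.60) (3.09,-11.18) (12.11,-1.45) (9.04,5.80)

t = z/height = 1.75/2 = 0.875
s = 1 + (scale-1)·z/height = 1 + (2.35-1)·1.75/2 = 2.181250
θ = twist·z/height = -141°·1.75/2 = -123.3750° = -2.153300 rad
cos θ = -0.550116, sin θ = -0.835088 (intermediates below are computed at full precision and shown rounded to 5 d.p.)
v1: (-5,-3) → rotate → (0.24532,5.82579) → ×s → (0.53510,12.70750) → (0.54,12.71)
v2: (0,-3) → rotate → (-2.50526,1.65035) → ×s → (-5.46461,3.59982) → (-5.46,3.60)
v3: (3.5,4) → rotate → (1.41494,-5.12327) → ×s → (3.08635,-11.17514) → (3.09,-11.18)
v4: (-2.5,5) → rotate → (5.55073,-0.66286) → ×s → (12.10753,-1.44587) → (12.11,-1.45)
v5: (-4.5,2) → rotate → (4.14570,2.65766) → ×s → (9.04281,5.79703) → (9.04,5.80)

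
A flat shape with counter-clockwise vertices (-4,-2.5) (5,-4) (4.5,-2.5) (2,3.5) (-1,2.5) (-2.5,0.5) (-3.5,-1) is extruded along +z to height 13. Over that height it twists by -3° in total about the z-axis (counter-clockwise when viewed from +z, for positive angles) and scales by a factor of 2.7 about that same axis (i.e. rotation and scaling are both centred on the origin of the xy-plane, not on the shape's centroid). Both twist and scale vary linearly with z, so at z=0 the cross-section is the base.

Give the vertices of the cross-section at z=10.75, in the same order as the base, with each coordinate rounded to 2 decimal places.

Cross-section at z=10.75: (-9.87,-5.59) (11.60,-10.13) (10.56,-6.48) (5.17,8.20) (-2.14,6.11) (-5.96,1.46) (-8.52,-2.04)

t = z/height = 10.75/13 = 0.826923
s = 1 + (scale-1)·z/height = 1 + (2.7-1)·10.75/13 = 2.405769
θ = twist·z/height = -3°·10.75/13 = -2.4808° = -0.043298 rad
cos θ = 0.999063, sin θ = -0.043284 (intermediates below are computed at full precision and shown rounded to 5 d.p.)
v1: (-4,-2.5) → rotate → (-4.10446,-2.32452) → ×s → (-9.87439,-5.59226) → (-9.87,-5.59)
v2: (5,-4) → rotate → (4.82218,-4.21267) → ×s → (11.60105,-10.13472) → (11.60,-10.13)
v3: (4.5,-2.5) → rotate → (4.38757,-2.69244) → ×s → (10.55549,-6.47738) → (10.56,-6.48)
v4: (2,3.5) → rotate → (2.14962,3.41015) → ×s → (5.17149,8.20404) → (5.17,8.20)
v5: (-1,2.5) → rotate → (-0.89085,2.54094) → ×s → (-2.14319,6.11292) → (-2.14,6.11)
v6: (-2.5,0.5) → rotate → (-2.47601,0.60774) → ×s → (-5.95672,1.46209) → (-5.96,1.46)
v7: (-3.5,-1) → rotate → (-3.54000,-0.84757) → ×s → (-8.51643,-2.03905) → (-8.52,-2.04)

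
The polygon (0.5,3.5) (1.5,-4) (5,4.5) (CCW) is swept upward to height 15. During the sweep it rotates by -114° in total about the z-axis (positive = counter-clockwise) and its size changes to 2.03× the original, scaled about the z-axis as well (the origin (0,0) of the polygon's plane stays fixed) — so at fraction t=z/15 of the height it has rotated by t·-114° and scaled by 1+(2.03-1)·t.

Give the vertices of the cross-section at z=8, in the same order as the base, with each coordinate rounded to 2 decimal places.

t = z/height = 8/15 = 0.533333
s = 1 + (scale-1)·z/height = 1 + (2.03-1)·8/15 = 1.549333
θ = twist·z/height = -114°·8/15 = -60.8000° = -1.061160 rad
cos θ = 0.487860, sin θ = -0.872922 (intermediates below are computed at full precision and shown rounded to 5 d.p.)
v1: (0.5,3.5) → rotate → (3.29916,1.27105) → ×s → (5.11149,1.96928) → (5.11,1.97)
v2: (1.5,-4) → rotate → (-2.75990,-3.26082) → ×s → (-4.27600,-5.05210) → (-4.28,-5.05)
v3: (5,4.5) → rotate → (6.36745,-2.16924) → ×s → (9.86530,-3.36088) → (9.87,-3.36)

Cross-section at z=8: (5.11,1.97) (-4.28,-5.05) (9.87,-3.36)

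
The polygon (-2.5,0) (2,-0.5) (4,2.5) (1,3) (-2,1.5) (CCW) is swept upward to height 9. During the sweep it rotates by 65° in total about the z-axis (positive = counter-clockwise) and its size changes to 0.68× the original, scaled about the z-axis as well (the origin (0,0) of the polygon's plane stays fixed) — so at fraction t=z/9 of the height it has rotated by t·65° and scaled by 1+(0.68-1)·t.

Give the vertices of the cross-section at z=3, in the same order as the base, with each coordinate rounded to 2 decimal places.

Cross-section at z=3: (-2.08,-0.82) (1.83,0.24) (2.50,3.39) (-0.16,2.82) (-2.16,0.59)

t = z/height = 3/9 = 0.333333
s = 1 + (scale-1)·z/height = 1 + (0.68-1)·3/9 = 0.893333
θ = twist·z/height = 65°·3/9 = 21.6667° = 0.378155 rad
cos θ = 0.929348, sin θ = 0.369206 (intermediates below are computed at full precision and shown rounded to 5 d.p.)
v1: (-2.5,0) → rotate → (-2.32337,-0.92302) → ×s → (-2.07554,-0.82456) → (-2.08,-0.82)
v2: (2,-0.5) → rotate → (2.04330,0.27374) → ×s → (1.82535,0.24454) → (1.83,0.24)
v3: (4,2.5) → rotate → (2.79437,3.80019) → ×s → (2.49631,3.39484) → (2.50,3.39)
v4: (1,3) → rotate → (-0.17827,3.15725) → ×s → (-0.15926,2.82048) → (-0.16,2.82)
v5: (-2,1.5) → rotate → (-2.41250,0.65561) → ×s → (-2.15517,0.58568) → (-2.16,0.59)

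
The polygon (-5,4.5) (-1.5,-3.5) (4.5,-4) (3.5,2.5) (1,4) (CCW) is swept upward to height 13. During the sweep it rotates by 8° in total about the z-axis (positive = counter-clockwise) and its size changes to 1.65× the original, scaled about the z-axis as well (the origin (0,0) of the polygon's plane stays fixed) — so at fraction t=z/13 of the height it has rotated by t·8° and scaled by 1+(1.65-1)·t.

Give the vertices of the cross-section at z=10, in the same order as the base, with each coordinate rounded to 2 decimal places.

t = z/height = 10/13 = 0.769231
s = 1 + (scale-1)·z/height = 1 + (1.65-1)·10/13 = 1.500000
θ = twist·z/height = 8°·10/13 = 6.1538° = 0.107405 rad
cos θ = 0.994238, sin θ = 0.107198 (intermediates below are computed at full precision and shown rounded to 5 d.p.)
v1: (-5,4.5) → rotate → (-5.45358,3.93808) → ×s → (-8.18037,5.90712) → (-8.18,5.91)
v2: (-1.5,-3.5) → rotate → (-1.11616,-3.64063) → ×s → (-1.67424,-5.46094) → (-1.67,-5.46)
v3: (4.5,-4) → rotate → (4.90286,-3.49456) → ×s → (7.35430,-5.24184) → (7.35,-5.24)
v4: (3.5,2.5) → rotate → (3.21184,2.86079) → ×s → (4.81775,4.29118) → (4.82,4.29)
v5: (1,4) → rotate → (0.56544,4.08415) → ×s → (0.84817,6.12622) → (0.85,6.13)

Cross-section at z=10: (-8.18,5.91) (-1.67,-5.46) (7.35,-5.24) (4.82,4.29) (0.85,6.13)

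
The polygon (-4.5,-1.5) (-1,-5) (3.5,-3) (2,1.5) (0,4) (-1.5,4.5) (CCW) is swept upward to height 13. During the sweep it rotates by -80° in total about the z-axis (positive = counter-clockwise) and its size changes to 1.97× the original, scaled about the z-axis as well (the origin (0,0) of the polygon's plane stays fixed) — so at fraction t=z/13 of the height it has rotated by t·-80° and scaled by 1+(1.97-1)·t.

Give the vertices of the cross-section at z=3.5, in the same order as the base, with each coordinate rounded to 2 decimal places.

t = z/height = 3.5/13 = 0.269231
s = 1 + (scale-1)·z/height = 1 + (1.97-1)·3.5/13 = 1.261154
θ = twist·z/height = -80°·3.5/13 = -21.5385° = -0.375917 rad
cos θ = 0.930171, sin θ = -0.367126 (intermediates below are computed at full precision and shown rounded to 5 d.p.)
v1: (-4.5,-1.5) → rotate → (-4.73646,0.25681) → ×s → (-5.97340,0.32388) → (-5.97,0.32)
v2: (-1,-5) → rotate → (-2.76580,-4.28373) → ×s → (-3.48810,-5.40244) → (-3.49,-5.40)
v3: (3.5,-3) → rotate → (2.15422,-4.07545) → ×s → (2.71681,-5.13977) → (2.72,-5.14)
v4: (2,1.5) → rotate → (2.41103,0.66101) → ×s → (3.04068,0.83363) → (3.04,0.83)
v5: (0,4) → rotate → (1.46850,3.72069) → ×s → (1.85201,4.69236) → (1.85,4.69)
v6: (-1.5,4.5) → rotate → (0.25681,4.73646) → ×s → (0.32388,5.97340) → (0.32,5.97)

Cross-section at z=3.5: (-5.97,0.32) (-3.49,-5.40) (2.72,-5.14) (3.04,0.83) (1.85,4.69) (0.32,5.97)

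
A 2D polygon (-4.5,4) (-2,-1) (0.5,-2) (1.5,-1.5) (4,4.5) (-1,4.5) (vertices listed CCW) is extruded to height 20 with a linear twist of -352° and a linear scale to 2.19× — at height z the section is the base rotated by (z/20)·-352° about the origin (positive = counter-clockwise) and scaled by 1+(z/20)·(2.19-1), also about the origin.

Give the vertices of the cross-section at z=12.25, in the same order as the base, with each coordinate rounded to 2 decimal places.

t = z/height = 12.25/20 = 0.6125
s = 1 + (scale-1)·z/height = 1 + (2.19-1)·12.25/20 = 1.728875
θ = twist·z/height = -352°·12.25/20 = -215.6000° = -3.762930 rad
cos θ = -0.813101, sin θ = 0.582123 (intermediates below are computed at full precision and shown rounded to 5 d.p.)
v1: (-4.5,4) → rotate → (1.33046,-5.87196) → ×s → (2.30020,-10.15188) → (2.30,-10.15)
v2: (-2,-1) → rotate → (2.20832,-0.35115) → ×s → (3.81792,-0.60709) → (3.82,-0.61)
v3: (0.5,-2) → rotate → (0.75770,1.91726) → ×s → (1.30996,3.31471) → (1.31,3.31)
v4: (1.5,-1.5) → rotate → (-0.34647,2.09284) → ×s → (-0.59900,3.61825) → (-0.60,3.62)
v5: (4,4.5) → rotate → (-5.87196,-1.33046) → ×s → (-10.15188,-2.30020) → (-10.15,-2.30)
v6: (-1,4.5) → rotate → (-1.80645,-4.24108) → ×s → (-3.12313,-7.33229) → (-3.12,-7.33)

Cross-section at z=12.25: (2.30,-10.15) (3.82,-0.61) (1.31,3.31) (-0.60,3.62) (-10.15,-2.30) (-3.12,-7.33)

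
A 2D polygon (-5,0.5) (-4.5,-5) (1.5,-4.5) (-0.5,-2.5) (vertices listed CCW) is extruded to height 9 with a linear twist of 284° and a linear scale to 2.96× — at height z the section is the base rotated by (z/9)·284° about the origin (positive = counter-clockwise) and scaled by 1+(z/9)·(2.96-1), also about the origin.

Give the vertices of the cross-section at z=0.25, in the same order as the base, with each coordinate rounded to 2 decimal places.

t = z/height = 0.25/9 = 0.0277778
s = 1 + (scale-1)·z/height = 1 + (2.96-1)·0.25/9 = 1.054444
θ = twist·z/height = 284°·0.25/9 = 7.8889° = 0.137687 rad
cos θ = 0.990536, sin θ = 0.137252 (intermediates below are computed at full precision and shown rounded to 5 d.p.)
v1: (-5,0.5) → rotate → (-5.02131,-0.19099) → ×s → (-5.29469,-0.20139) → (-5.29,-0.20)
v2: (-4.5,-5) → rotate → (-3.77115,-5.57032) → ×s → (-3.97647,-5.87359) → (-3.98,-5.87)
v3: (1.5,-4.5) → rotate → (2.10344,-4.25153) → ×s → (2.21796,-4.48301) → (2.22,-4.48)
v4: (-0.5,-2.5) → rotate → (-0.15214,-2.54497) → ×s → (-0.16042,-2.68353) → (-0.16,-2.68)

Cross-section at z=0.25: (-5.29,-0.20) (-3.98,-5.87) (2.22,-4.48) (-0.16,-2.68)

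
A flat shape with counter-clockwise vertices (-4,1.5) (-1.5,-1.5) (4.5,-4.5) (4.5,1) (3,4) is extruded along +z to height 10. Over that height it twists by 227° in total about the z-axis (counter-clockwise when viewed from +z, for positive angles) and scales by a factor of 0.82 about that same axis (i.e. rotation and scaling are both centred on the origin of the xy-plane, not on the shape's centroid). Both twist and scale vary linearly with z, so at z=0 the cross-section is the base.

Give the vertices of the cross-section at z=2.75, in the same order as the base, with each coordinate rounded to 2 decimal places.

t = z/height = 2.75/10 = 0.275
s = 1 + (scale-1)·z/height = 1 + (0.82-1)·2.75/10 = 0.950500
θ = twist·z/height = 227°·2.75/10 = 62.4250° = 1.089522 rad
cos θ = 0.462909, sin θ = 0.886406 (intermediates below are computed at full precision and shown rounded to 5 d.p.)
v1: (-4,1.5) → rotate → (-3.18125,-2.85126) → ×s → (-3.02377,-2.71012) → (-3.02,-2.71)
v2: (-1.5,-1.5) → rotate → (0.63524,-2.02397) → ×s → (0.60380,-1.92379) → (0.60,-1.92)
v3: (4.5,-4.5) → rotate → (6.07192,1.90573) → ×s → (5.77136,1.81140) → (5.77,1.81)
v4: (4.5,1) → rotate → (1.19669,4.45173) → ×s → (1.13745,4.23137) → (1.14,4.23)
v5: (3,4) → rotate → (-2.15689,4.51085) → ×s → (-2.05013,4.28757) → (-2.05,4.29)

Cross-section at z=2.75: (-3.02,-2.71) (0.60,-1.92) (5.77,1.81) (1.14,4.23) (-2.05,4.29)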